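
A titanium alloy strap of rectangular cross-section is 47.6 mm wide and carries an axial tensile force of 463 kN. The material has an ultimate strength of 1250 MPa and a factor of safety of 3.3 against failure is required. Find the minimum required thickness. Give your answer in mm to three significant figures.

σ_allow = 1250/3.3 = 378.8 MPa.
Required area A = F/σ_allow = 463000/378.8 = 1222 mm².
t = A/w = 1222/47.6 = 25.68 mm.

t = 25.7 mm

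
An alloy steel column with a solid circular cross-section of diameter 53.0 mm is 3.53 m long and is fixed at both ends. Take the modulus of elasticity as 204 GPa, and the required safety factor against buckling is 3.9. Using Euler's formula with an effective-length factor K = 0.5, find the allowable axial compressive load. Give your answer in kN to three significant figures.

I = πd⁴/64 = π×53.0⁴/64 = 387300 mm⁴.
Effective length L_e = KL = 0.5×3.53 m = 1765 mm.
Euler critical load P_cr = π²EI/L_e² = π²×204000×387300/1765² = 250300 N.
P_allow = P_cr/n = 250300/3.9 = 64190 N.

P_allow = 64.2 kN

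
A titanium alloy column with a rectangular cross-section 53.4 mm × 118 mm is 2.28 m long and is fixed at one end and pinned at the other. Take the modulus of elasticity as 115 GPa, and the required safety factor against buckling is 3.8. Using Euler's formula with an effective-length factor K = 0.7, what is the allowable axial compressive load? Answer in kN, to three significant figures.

Buckling occurs about the weak axis: I_min = h·b³/12 = 118×53.4³/12 = 1.497×10^6 mm⁴ (b = 53.4 mm is the smaller dimension).
Effective length L_e = KL = 0.7×2.28 m = 1596 mm.
Euler critical load P_cr = π²EI/L_e² = π²×115000×1.497×10^6/1596² = 667200 N.
P_allow = P_cr/n = 667200/3.8 = 175600 N.

P_allow = 176 kN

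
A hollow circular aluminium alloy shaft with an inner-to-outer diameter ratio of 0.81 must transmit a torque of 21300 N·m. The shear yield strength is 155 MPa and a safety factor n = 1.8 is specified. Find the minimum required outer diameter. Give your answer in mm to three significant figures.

d_o = 130 mm

τ_allow = 155/1.8 = 86.11 MPa.
For a hollow shaft τ = 16T/[πd_o³(1−k⁴)] with k = 0.81, so 1−k⁴ = 0.5695.
d_o³ = 16T/[π τ_allow (1−k⁴)] = 16×2.1300×10^7/(π×86.11×0.5695) = 2.212×10^6 mm³.
d_o = 130.3 mm.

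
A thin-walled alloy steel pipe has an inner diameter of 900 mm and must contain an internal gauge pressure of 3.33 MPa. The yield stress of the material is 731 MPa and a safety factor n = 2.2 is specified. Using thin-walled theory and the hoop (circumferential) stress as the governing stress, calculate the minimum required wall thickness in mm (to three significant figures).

t = 4.51 mm

σ_allow = 731/2.2 = 332.3 MPa.
Hoop stress σ_h = pD/(2t), so t = pD/(2σ_allow) = 3.33×900/(2×332.3) = 4.510 mm.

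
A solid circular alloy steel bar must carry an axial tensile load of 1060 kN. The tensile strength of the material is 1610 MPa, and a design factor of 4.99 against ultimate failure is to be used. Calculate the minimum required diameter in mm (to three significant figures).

d = 64.7 mm

Allowable stress σ_allow = 1610/4.99 = 322.6 MPa.
Required area A = F/σ_allow = 1060000/322.6 = 3285 mm².
A = πd²/4 → d = √(4A/π) = 64.68 mm.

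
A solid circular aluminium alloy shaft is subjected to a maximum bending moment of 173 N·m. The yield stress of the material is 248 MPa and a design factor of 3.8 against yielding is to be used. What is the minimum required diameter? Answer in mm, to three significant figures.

d = 30.0 mm

σ_allow = 248/3.8 = 65.26 MPa.
For a solid circular section σ = 32M/(πd³), so d³ = 32M/(π σ_allow) = 32×173000/(π×65.26) = 27000 mm³.
d = 30.00 mm.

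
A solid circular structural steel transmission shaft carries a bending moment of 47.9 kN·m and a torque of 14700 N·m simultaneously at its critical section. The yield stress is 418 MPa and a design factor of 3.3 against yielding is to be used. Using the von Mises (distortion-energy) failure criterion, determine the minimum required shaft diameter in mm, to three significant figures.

d = 159 mm

σ_allow = σ_y/n = 418/3.3 = 126.7 MPa.
For a solid shaft σ_b = 32M/(πd³) and τ = 16T/(πd³), so the von Mises stress is σ' = (16/πd³)·√(4M²+3T²).
√(4M²+3T²) = √(4×(4.790×10^7)² + 3×(1.470×10^7)²) = 9.913×10^7 N·mm.
d³ = 16×9.913×10^7/(π×126.7) = 3.986×10^6 mm³.
d = 158.5 mm.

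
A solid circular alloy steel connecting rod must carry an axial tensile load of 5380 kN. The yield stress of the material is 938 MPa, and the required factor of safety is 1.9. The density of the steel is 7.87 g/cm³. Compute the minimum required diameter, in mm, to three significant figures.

d = 118 mm

Allowable stress σ_allow = 938/1.9 = 493.7 MPa.
Required area A = F/σ_allow = 5380000/493.7 = 10900 mm².
A = πd²/4 → d = √(4A/π) = 117.8 mm.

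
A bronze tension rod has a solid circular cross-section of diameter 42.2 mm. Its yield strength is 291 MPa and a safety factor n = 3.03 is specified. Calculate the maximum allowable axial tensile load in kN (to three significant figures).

F_allow = 134 kN

σ_allow = 291/3.03 = 96.04 MPa.
A = πd²/4 = π×42.2²/4 = 1399 mm².
F_allow = σ_allow × A = 96.04×1399 = 134300 N.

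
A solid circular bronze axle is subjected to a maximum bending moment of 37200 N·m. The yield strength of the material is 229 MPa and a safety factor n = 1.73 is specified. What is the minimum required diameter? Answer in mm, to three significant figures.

σ_allow = 229/1.73 = 132.4 MPa.
For a solid circular section σ = 32M/(πd³), so d³ = 32M/(π σ_allow) = 32×3.7200×10^7/(π×132.4) = 2.863×10^6 mm³.
d = 142.0 mm.

d = 142 mm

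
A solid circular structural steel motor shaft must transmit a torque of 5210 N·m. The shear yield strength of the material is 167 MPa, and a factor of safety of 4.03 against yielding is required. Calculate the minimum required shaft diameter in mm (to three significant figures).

Allowable shear stress τ_allow = 167/4.03 = 41.44 MPa.
For a solid shaft τ = 16T/(πd³), so d³ = 16T/(π τ_allow) = 16×5210000/(π×41.44) = 640300 mm³.
d = (640300)^(1/3) = 86.19 mm.

d = 86.2 mm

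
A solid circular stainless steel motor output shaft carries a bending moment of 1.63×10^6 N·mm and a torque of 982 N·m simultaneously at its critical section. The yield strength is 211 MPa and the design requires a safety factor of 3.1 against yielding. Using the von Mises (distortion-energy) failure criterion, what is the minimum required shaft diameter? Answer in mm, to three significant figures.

σ_allow = σ_y/n = 211/3.1 = 68.06 MPa.
For a solid shaft σ_b = 32M/(πd³) and τ = 16T/(πd³), so the von Mises stress is σ' = (16/πd³)·√(4M²+3T²).
√(4M²+3T²) = √(4×(1.630×10^6)² + 3×(982000)²) = 3.677×10^6 N·mm.
d³ = 16×3.677×10^6/(π×68.06) = 275100 mm³.
d = 65.04 mm.

d = 65.0 mm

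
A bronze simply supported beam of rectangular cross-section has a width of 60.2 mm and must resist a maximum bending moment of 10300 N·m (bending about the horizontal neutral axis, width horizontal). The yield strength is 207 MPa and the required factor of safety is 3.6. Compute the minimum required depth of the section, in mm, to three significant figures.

σ_allow = 207/3.6 = 57.50 MPa.
For a rectangular section σ = 6M/(bh²), so h² = 6M/(b σ_allow) = 6×1.0300×10^7/(60.2×57.50) = 17850 mm².
h = 133.6 mm.

h = 134 mm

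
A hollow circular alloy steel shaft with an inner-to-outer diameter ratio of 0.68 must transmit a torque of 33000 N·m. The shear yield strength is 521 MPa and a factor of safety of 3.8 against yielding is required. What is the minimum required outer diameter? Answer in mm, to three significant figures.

d_o = 116 mm

τ_allow = 521/3.8 = 137.1 MPa.
For a hollow shaft τ = 16T/[πd_o³(1−k⁴)] with k = 0.68, so 1−k⁴ = 0.7862.
d_o³ = 16T/[π τ_allow (1−k⁴)] = 16×3.3000×10^7/(π×137.1×0.7862) = 1.559×10^6 mm³.
d_o = 116.0 mm.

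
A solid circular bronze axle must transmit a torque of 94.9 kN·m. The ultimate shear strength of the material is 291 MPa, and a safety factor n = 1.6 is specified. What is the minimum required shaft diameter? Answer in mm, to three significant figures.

d = 139 mm

Allowable shear stress τ_allow = 291/1.6 = 181.9 MPa.
For a solid shaft τ = 16T/(πd³), so d³ = 16T/(π τ_allow) = 16×9.4900×10^7/(π×181.9) = 2.657×10^6 mm³.
d = (2.657×10^6)^(1/3) = 138.5 mm.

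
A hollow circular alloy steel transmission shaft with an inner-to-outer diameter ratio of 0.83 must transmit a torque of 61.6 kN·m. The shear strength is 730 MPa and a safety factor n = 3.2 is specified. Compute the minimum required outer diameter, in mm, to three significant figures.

τ_allow = 730/3.2 = 228.1 MPa.
For a hollow shaft τ = 16T/[πd_o³(1−k⁴)] with k = 0.83, so 1−k⁴ = 0.5254.
d_o³ = 16T/[π τ_allow (1−k⁴)] = 16×6.1600×10^7/(π×228.1×0.5254) = 2.617×10^6 mm³.
d_o = 137.8 mm.

d_o = 138 mm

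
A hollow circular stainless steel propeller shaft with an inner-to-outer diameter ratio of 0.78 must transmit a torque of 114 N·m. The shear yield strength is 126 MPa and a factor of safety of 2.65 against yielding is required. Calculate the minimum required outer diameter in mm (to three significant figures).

d_o = 26.9 mm

τ_allow = 126/2.65 = 47.55 MPa.
For a hollow shaft τ = 16T/[πd_o³(1−k⁴)] with k = 0.78, so 1−k⁴ = 0.6298.
d_o³ = 16T/[π τ_allow (1−k⁴)] = 16×114000/(π×47.55×0.6298) = 19390 mm³.
d_o = 26.86 mm.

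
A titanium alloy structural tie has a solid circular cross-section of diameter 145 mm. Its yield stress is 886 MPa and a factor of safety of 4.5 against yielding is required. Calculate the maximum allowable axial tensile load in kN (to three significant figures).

σ_allow = 886/4.5 = 196.9 MPa.
A = πd²/4 = π×145²/4 = 16510 mm².
F_allow = σ_allow × A = 196.9×16510 = 3.251×10^6 N.

F_allow = 3250 kN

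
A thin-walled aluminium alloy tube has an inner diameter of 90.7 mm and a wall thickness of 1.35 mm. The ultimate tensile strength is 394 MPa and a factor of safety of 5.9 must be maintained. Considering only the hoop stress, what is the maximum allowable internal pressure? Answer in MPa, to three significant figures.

p_allow = 1.99 MPa

σ_allow = 394/5.9 = 66.78 MPa.
σ_h = pD/(2t) → p_allow = 2σ_allow t/D = 2×66.78×1.35/90.7 = 1.988 MPa.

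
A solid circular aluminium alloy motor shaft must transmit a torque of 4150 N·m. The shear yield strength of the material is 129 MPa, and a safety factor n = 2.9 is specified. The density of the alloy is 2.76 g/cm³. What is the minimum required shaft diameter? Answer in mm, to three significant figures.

d = 78.0 mm

Allowable shear stress τ_allow = 129/2.9 = 44.48 MPa.
For a solid shaft τ = 16T/(πd³), so d³ = 16T/(π τ_allow) = 16×4150000/(π×44.48) = 475100 mm³.
d = (475100)^(1/3) = 78.03 mm.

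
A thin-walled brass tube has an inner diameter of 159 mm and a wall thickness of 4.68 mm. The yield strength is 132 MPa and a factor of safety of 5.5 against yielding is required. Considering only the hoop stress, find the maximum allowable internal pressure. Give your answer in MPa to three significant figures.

σ_allow = 132/5.5 = 24.00 MPa.
σ_h = pD/(2t) → p_allow = 2σ_allow t/D = 2×24.00×4.68/159 = 1.413 MPa.

p_allow = 1.41 MPa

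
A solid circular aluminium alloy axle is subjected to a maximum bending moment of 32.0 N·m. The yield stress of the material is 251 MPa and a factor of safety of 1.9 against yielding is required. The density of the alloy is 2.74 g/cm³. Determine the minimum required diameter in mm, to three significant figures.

σ_allow = 251/1.9 = 132.1 MPa.
For a solid circular section σ = 32M/(πd³), so d³ = 32M/(π σ_allow) = 32×32000/(π×132.1) = 2467 mm³.
d = 13.51 mm.

d = 13.5 mm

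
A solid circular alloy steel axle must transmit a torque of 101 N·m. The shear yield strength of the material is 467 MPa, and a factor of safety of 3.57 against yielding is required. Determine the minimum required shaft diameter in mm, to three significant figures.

Allowable shear stress τ_allow = 467/3.57 = 130.8 MPa.
For a solid shaft τ = 16T/(πd³), so d³ = 16T/(π τ_allow) = 16×101000/(π×130.8) = 3932 mm³.
d = (3932)^(1/3) = 15.78 mm.

d = 15.8 mm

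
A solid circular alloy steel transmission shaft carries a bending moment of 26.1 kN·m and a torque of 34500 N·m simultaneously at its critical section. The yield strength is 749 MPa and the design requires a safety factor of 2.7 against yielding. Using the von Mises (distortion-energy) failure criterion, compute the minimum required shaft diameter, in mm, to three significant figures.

d = 113 mm

σ_allow = σ_y/n = 749/2.7 = 277.4 MPa.
For a solid shaft σ_b = 32M/(πd³) and τ = 16T/(πd³), so the von Mises stress is σ' = (16/πd³)·√(4M²+3T²).
√(4M²+3T²) = √(4×(2.610×10^7)² + 3×(3.450×10^7)²) = 7.934×10^7 N·mm.
d³ = 16×7.934×10^7/(π×277.4) = 1.457×10^6 mm³.
d = 113.4 mm.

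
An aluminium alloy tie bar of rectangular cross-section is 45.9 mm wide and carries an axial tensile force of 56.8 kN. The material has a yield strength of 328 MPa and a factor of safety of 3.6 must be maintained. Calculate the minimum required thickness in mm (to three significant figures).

t = 13.6 mm

σ_allow = 328/3.6 = 91.11 MPa.
Required area A = F/σ_allow = 56800/91.11 = 623.4 mm².
t = A/w = 623.4/45.9 = 13.58 mm.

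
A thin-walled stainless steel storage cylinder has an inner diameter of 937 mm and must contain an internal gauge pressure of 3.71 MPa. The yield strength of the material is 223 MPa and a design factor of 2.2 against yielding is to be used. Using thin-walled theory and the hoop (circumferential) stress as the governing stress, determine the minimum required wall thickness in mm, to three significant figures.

t = 17.1 mm

σ_allow = 223/2.2 = 101.4 MPa.
Hoop stress σ_h = pD/(2t), so t = pD/(2σ_allow) = 3.71×937/(2×101.4) = 17.15 mm.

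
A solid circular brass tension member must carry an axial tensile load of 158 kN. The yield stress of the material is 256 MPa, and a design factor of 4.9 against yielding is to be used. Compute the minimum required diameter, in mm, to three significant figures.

d = 62.1 mm

Allowable stress σ_allow = 256/4.9 = 52.24 MPa.
Required area A = F/σ_allow = 158000/52.24 = 3024 mm².
A = πd²/4 → d = √(4A/π) = 62.05 mm.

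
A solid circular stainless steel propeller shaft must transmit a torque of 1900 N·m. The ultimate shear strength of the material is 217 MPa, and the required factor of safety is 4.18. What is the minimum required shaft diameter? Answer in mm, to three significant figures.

Allowable shear stress τ_allow = 217/4.18 = 51.91 MPa.
For a solid shaft τ = 16T/(πd³), so d³ = 16T/(π τ_allow) = 16×1900000/(π×51.91) = 186400 mm³.
d = (186400)^(1/3) = 57.12 mm.

d = 57.1 mm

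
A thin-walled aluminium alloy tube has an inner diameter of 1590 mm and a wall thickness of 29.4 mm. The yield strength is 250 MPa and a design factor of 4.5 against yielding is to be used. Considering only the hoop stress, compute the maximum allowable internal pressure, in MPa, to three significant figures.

σ_allow = 250/4.5 = 55.56 MPa.
σ_h = pD/(2t) → p_allow = 2σ_allow t/D = 2×55.56×29.4/1590 = 2.055 MPa.

p_allow = 2.05 MPa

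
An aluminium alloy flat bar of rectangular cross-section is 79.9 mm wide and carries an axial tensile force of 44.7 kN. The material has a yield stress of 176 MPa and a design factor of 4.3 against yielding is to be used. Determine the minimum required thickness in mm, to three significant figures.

t = 13.7 mm

σ_allow = 176/4.3 = 40.93 MPa.
Required area A = F/σ_allow = 44700/40.93 = 1092 mm².
t = A/w = 1092/79.9 = 13.67 mm.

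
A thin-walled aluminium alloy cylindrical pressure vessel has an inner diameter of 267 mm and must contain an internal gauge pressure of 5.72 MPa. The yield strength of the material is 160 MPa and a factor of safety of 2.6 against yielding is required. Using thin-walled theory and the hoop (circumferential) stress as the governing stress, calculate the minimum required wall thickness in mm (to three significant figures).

σ_allow = 160/2.6 = 61.54 MPa.
Hoop stress σ_h = pD/(2t), so t = pD/(2σ_allow) = 5.72×267/(2×61.54) = 12.41 mm.

t = 12.4 mm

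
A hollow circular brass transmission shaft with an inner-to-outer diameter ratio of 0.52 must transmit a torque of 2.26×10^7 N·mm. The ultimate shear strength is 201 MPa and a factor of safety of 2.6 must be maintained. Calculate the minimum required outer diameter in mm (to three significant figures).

d_o = 117 mm

τ_allow = 201/2.6 = 77.31 MPa.
For a hollow shaft τ = 16T/[πd_o³(1−k⁴)] with k = 0.52, so 1−k⁴ = 0.9269.
d_o³ = 16T/[π τ_allow (1−k⁴)] = 16×2.2600×10^7/(π×77.31×0.9269) = 1.606×10^6 mm³.
d_o = 117.1 mm.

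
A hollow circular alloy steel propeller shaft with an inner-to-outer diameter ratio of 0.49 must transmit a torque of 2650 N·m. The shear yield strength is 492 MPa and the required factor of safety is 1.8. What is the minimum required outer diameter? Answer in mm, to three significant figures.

τ_allow = 492/1.8 = 273.3 MPa.
For a hollow shaft τ = 16T/[πd_o³(1−k⁴)] with k = 0.49, so 1−k⁴ = 0.9424.
d_o³ = 16T/[π τ_allow (1−k⁴)] = 16×2650000/(π×273.3×0.9424) = 52400 mm³.
d_o = 37.42 mm.

d_o = 37.4 mm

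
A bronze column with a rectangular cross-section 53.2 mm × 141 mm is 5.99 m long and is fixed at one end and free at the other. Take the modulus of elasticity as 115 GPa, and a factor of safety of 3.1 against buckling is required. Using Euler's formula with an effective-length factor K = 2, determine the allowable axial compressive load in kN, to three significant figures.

Buckling occurs about the weak axis: I_min = h·b³/12 = 141×53.2³/12 = 1.769×10^6 mm⁴ (b = 53.2 mm is the smaller dimension).
Effective length L_e = KL = 2×5.99 m = 11980 mm.
Euler critical load P_cr = π²EI/L_e² = π²×115000×1.769×10^6/11980² = 13990 N.
P_allow = P_cr/n = 13990/3.1 = 4513 N.

P_allow = 4.51 kN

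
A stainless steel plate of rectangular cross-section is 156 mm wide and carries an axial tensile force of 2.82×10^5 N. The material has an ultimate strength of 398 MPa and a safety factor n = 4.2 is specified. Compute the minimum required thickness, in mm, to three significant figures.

σ_allow = 398/4.2 = 94.76 MPa.
Required area A = F/σ_allow = 282000/94.76 = 2976 mm².
t = A/w = 2976/156 = 19.08 mm.

t = 19.1 mm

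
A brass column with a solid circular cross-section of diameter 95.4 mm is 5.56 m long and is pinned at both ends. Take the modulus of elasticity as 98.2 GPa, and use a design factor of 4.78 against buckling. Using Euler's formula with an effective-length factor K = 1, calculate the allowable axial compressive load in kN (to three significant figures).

P_allow = 26.7 kN

I = πd⁴/64 = π×95.4⁴/64 = 4.066×10^6 mm⁴.
Effective length L_e = KL = 1×5.56 m = 5560 mm.
Euler critical load P_cr = π²EI/L_e² = π²×98200×4.066×10^6/5560² = 127500 N.
P_allow = P_cr/n = 127500/4.78 = 26670 N.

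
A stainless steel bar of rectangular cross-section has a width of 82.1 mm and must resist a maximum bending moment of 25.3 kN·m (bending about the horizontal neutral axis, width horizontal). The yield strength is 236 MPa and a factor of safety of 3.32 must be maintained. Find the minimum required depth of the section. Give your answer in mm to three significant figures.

h = 161 mm

σ_allow = 236/3.32 = 71.08 MPa.
For a rectangular section σ = 6M/(bh²), so h² = 6M/(b σ_allow) = 6×2.5300×10^7/(82.1×71.08) = 26010 mm².
h = 161.3 mm.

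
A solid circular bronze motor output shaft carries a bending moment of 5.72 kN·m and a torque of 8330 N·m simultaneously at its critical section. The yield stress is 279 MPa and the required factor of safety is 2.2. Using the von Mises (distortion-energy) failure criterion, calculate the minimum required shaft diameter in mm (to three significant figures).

σ_allow = σ_y/n = 279/2.2 = 126.8 MPa.
For a solid shaft σ_b = 32M/(πd³) and τ = 16T/(πd³), so the von Mises stress is σ' = (16/πd³)·√(4M²+3T²).
√(4M²+3T²) = √(4×(5.720×10^6)² + 3×(8.330×10^6)²) = 1.841×10^7 N·mm.
d³ = 16×1.841×10^7/(π×126.8) = 739500 mm³.
d = 90.43 mm.

d = 90.4 mm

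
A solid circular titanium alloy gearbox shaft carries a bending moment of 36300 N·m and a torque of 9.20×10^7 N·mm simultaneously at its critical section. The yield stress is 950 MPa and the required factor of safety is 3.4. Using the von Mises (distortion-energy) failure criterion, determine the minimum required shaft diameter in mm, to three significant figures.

σ_allow = σ_y/n = 950/3.4 = 279.4 MPa.
For a solid shaft σ_b = 32M/(πd³) and τ = 16T/(πd³), so the von Mises stress is σ' = (16/πd³)·√(4M²+3T²).
√(4M²+3T²) = √(4×(3.630×10^7)² + 3×(9.200×10^7)²) = 1.751×10^8 N·mm.
d³ = 16×1.751×10^8/(π×279.4) = 3.192×10^6 mm³.
d = 147.2 mm.

d = 147 mm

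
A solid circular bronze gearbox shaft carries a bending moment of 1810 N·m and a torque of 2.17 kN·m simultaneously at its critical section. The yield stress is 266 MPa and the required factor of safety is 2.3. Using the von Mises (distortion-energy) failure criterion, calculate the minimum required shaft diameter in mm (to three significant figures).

d = 61.3 mm

σ_allow = σ_y/n = 266/2.3 = 115.7 MPa.
For a solid shaft σ_b = 32M/(πd³) and τ = 16T/(πd³), so the von Mises stress is σ' = (16/πd³)·√(4M²+3T²).
√(4M²+3T²) = √(4×(1.810×10^6)² + 3×(2.170×10^6)²) = 5.218×10^6 N·mm.
d³ = 16×5.218×10^6/(π×115.7) = 229800 mm³.
d = 61.25 mm.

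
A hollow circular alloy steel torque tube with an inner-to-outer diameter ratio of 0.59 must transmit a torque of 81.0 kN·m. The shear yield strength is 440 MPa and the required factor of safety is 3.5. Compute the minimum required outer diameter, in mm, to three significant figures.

d_o = 155 mm

τ_allow = 440/3.5 = 125.7 MPa.
For a hollow shaft τ = 16T/[πd_o³(1−k⁴)] with k = 0.59, so 1−k⁴ = 0.8788.
d_o³ = 16T/[π τ_allow (1−k⁴)] = 16×8.1000×10^7/(π×125.7×0.8788) = 3.734×10^6 mm³.
d_o = 155.1 mm.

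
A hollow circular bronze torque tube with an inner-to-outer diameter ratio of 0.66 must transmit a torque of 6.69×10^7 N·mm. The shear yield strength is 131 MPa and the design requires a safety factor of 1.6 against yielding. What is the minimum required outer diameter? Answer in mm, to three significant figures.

τ_allow = 131/1.6 = 81.88 MPa.
For a hollow shaft τ = 16T/[πd_o³(1−k⁴)] with k = 0.66, so 1−k⁴ = 0.8103.
d_o³ = 16T/[π τ_allow (1−k⁴)] = 16×6.6900×10^7/(π×81.88×0.8103) = 5.136×10^6 mm³.
d_o = 172.5 mm.

d_o = 173 mm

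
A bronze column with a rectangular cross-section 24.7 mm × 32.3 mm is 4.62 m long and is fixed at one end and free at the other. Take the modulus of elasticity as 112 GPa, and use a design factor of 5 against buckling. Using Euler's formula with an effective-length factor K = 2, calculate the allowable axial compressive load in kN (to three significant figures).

Buckling occurs about the weak axis: I_min = h·b³/12 = 32.3×24.7³/12 = 40560 mm⁴ (b = 24.7 mm is the smaller dimension).
Effective length L_e = KL = 2×4.62 m = 9240 mm.
Euler critical load P_cr = π²EI/L_e² = π²×112000×40560/9240² = 525.2 N.
P_allow = P_cr/n = 525.2/5 = 105.0 N.

P_allow = 0.105 kN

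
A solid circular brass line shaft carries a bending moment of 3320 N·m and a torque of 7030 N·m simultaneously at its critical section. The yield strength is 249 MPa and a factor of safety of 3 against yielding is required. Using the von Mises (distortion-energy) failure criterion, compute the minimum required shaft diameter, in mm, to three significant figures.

σ_allow = σ_y/n = 249/3 = 83.00 MPa.
For a solid shaft σ_b = 32M/(πd³) and τ = 16T/(πd³), so the von Mises stress is σ' = (16/πd³)·√(4M²+3T²).
√(4M²+3T²) = √(4×(3.320×10^6)² + 3×(7.030×10^6)²) = 1.387×10^7 N·mm.
d³ = 16×1.387×10^7/(π×83.00) = 851000 mm³.
d = 94.76 mm.

d = 94.8 mm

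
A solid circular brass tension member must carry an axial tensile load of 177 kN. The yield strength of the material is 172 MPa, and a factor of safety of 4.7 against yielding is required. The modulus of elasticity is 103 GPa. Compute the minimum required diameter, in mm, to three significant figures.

Allowable stress σ_allow = 172/4.7 = 36.60 MPa.
Required area A = F/σ_allow = 177000/36.60 = 4837 mm².
A = πd²/4 → d = √(4A/π) = 78.47 mm.

d = 78.5 mm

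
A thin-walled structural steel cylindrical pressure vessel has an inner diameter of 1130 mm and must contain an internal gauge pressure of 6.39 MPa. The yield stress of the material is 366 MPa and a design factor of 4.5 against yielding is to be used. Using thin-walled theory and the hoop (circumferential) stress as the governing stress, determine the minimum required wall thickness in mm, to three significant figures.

t = 44.4 mm

σ_allow = 366/4.5 = 81.33 MPa.
Hoop stress σ_h = pD/(2t), so t = pD/(2σ_allow) = 6.39×1130/(2×81.33) = 44.39 mm.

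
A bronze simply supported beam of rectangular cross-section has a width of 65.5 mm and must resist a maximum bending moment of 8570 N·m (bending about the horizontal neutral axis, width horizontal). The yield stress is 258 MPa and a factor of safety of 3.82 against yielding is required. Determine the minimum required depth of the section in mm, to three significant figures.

h = 108 mm

σ_allow = 258/3.82 = 67.54 MPa.
For a rectangular section σ = 6M/(bh²), so h² = 6M/(b σ_allow) = 6×8570000/(65.5×67.54) = 11620 mm².
h = 107.8 mm.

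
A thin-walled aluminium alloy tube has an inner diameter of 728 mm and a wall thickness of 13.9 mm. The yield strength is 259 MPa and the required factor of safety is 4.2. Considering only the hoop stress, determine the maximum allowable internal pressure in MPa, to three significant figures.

σ_allow = 259/4.2 = 61.67 MPa.
σ_h = pD/(2t) → p_allow = 2σ_allow t/D = 2×61.67×13.9/728 = 2.355 MPa.

p_allow = 2.35 MPa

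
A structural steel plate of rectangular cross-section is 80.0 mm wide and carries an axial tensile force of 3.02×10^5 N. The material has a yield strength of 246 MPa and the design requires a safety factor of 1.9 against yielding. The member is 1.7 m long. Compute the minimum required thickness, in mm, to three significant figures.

t = 29.2 mm

σ_allow = 246/1.9 = 129.5 MPa.
Required area A = F/σ_allow = 302000/129.5 = 2333 mm².
t = A/w = 2333/80.0 = 29.16 mm.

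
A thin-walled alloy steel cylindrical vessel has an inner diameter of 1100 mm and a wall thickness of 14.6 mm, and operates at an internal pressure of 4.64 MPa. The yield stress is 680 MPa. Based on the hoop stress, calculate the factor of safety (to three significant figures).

n = 3.89

σ_h = pD/(2t) = 4.64×1100/(2×14.6) = 174.8 MPa.
n = 680/174.8 = 3.890.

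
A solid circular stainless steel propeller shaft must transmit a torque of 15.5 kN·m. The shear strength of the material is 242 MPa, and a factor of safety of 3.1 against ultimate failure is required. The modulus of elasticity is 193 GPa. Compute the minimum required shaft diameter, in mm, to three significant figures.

Allowable shear stress τ_allow = 242/3.1 = 78.06 MPa.
For a solid shaft τ = 16T/(πd³), so d³ = 16T/(π τ_allow) = 16×1.5500×10^7/(π×78.06) = 1.011×10^6 mm³.
d = (1.011×10^6)^(1/3) = 100.4 mm.

d = 100 mm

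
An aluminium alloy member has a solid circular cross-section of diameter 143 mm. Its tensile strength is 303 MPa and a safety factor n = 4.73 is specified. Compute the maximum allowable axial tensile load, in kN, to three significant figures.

σ_allow = 303/4.73 = 64.06 MPa.
A = πd²/4 = π×143²/4 = 16060 mm².
F_allow = σ_allow × A = 64.06×16060 = 1.029×10^6 N.

F_allow = 1030 kN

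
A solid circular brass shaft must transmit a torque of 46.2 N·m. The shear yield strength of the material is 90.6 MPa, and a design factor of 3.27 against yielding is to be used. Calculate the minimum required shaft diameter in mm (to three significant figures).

d = 20.4 mm

Allowable shear stress τ_allow = 90.6/3.27 = 27.71 MPa.
For a solid shaft τ = 16T/(πd³), so d³ = 16T/(π τ_allow) = 16×46200/(π×27.71) = 8492 mm³.
d = (8492)^(1/3) = 20.40 mm.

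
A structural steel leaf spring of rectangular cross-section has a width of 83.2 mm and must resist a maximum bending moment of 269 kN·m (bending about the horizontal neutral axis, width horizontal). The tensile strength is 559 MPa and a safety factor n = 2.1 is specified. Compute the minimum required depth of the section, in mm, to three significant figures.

h = 270 mm

σ_allow = 559/2.1 = 266.2 MPa.
For a rectangular section σ = 6M/(bh²), so h² = 6M/(b σ_allow) = 6×2.6900×10^8/(83.2×266.2) = 72880 mm².
h = 270.0 mm.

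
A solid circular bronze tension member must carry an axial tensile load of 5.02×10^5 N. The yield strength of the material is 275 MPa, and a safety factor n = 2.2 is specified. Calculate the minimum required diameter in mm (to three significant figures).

d = 71.5 mm

Allowable stress σ_allow = 275/2.2 = 125.0 MPa.
Required area A = F/σ_allow = 502000/125.0 = 4016 mm².
A = πd²/4 → d = √(4A/π) = 71.51 mm.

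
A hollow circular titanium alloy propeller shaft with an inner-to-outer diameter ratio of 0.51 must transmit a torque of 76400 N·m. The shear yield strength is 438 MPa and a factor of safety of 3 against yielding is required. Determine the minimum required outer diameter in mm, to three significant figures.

τ_allow = 438/3 = 146.0 MPa.
For a hollow shaft τ = 16T/[πd_o³(1−k⁴)] with k = 0.51, so 1−k⁴ = 0.9323.
d_o³ = 16T/[π τ_allow (1−k⁴)] = 16×7.6400×10^7/(π×146.0×0.9323) = 2.858×10^6 mm³.
d_o = 141.9 mm.

d_o = 142 mm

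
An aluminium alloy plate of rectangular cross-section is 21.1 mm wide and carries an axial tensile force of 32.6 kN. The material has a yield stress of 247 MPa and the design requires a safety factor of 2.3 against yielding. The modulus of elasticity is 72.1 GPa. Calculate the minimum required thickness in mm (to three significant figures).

σ_allow = 247/2.3 = 107.4 MPa.
Required area A = F/σ_allow = 32600/107.4 = 303.6 mm².
t = A/w = 303.6/21.1 = 14.39 mm.

t = 14.4 mm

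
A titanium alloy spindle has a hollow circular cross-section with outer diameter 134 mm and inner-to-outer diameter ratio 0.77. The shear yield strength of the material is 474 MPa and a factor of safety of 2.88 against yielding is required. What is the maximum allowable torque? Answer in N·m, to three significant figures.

τ_allow = 474/2.88 = 164.6 MPa.
For a hollow shaft T_allow = τ_allow·πd_o³(1−k⁴)/16 with 1−k⁴ = 0.6485, so πd_o³(1−k⁴)/16 = 306400 mm³.
T_allow = 164.6×306400 = 5.042×10^7 N·mm = 50420 N·m.

T_allow = 50400 N·m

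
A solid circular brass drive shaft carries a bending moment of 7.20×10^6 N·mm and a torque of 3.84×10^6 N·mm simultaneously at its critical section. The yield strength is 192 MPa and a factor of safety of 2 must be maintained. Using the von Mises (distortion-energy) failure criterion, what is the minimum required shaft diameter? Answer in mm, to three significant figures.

d = 94.4 mm

σ_allow = σ_y/n = 192/2 = 96.00 MPa.
For a solid shaft σ_b = 32M/(πd³) and τ = 16T/(πd³), so the von Mises stress is σ' = (16/πd³)·√(4M²+3T²).
√(4M²+3T²) = √(4×(7.200×10^6)² + 3×(3.840×10^6)²) = 1.586×10^7 N·mm.
d³ = 16×1.586×10^7/(π×96.00) = 841500 mm³.
d = 94.41 mm.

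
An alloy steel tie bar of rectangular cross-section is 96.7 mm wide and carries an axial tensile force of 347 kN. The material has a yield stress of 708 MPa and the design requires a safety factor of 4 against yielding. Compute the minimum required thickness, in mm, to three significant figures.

σ_allow = 708/4 = 177.0 MPa.
Required area A = F/σ_allow = 347000/177.0 = 1960 mm².
t = A/w = 1960/96.7 = 20.27 mm.

t = 20.3 mm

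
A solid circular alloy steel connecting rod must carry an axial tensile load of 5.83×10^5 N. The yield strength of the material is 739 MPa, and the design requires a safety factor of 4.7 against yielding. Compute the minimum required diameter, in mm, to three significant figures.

d = 68.7 mm

Allowable stress σ_allow = 739/4.7 = 157.2 MPa.
Required area A = F/σ_allow = 583000/157.2 = 3708 mm².
A = πd²/4 → d = √(4A/π) = 68.71 mm.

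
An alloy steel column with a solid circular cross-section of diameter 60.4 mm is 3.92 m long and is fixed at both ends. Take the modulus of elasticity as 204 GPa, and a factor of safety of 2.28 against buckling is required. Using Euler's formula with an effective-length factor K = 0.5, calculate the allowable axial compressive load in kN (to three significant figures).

I = πd⁴/64 = π×60.4⁴/64 = 653300 mm⁴.
Effective length L_e = KL = 0.5×3.92 m = 1960 mm.
Euler critical load P_cr = π²EI/L_e² = π²×204000×653300/1960² = 342400 N.
P_allow = P_cr/n = 342400/2.28 = 150200 N.

P_allow = 150 kN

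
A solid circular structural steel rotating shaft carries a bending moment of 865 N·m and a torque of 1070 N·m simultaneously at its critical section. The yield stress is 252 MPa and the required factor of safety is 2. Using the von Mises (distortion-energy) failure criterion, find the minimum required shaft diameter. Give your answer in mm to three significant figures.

d = 46.8 mm

σ_allow = σ_y/n = 252/2 = 126.0 MPa.
For a solid shaft σ_b = 32M/(πd³) and τ = 16T/(πd³), so the von Mises stress is σ' = (16/πd³)·√(4M²+3T²).
√(4M²+3T²) = √(4×(865000)² + 3×(1.070×10^6)²) = 2.535×10^6 N·mm.
d³ = 16×2.535×10^6/(π×126.0) = 102500 mm³.
d = 46.80 mm.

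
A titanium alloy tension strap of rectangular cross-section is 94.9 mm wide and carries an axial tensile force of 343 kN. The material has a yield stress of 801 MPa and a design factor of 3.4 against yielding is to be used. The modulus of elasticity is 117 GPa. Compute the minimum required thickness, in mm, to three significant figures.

t = 15.3 mm

σ_allow = 801/3.4 = 235.6 MPa.
Required area A = F/σ_allow = 343000/235.6 = 1456 mm².
t = A/w = 1456/94.9 = 15.34 mm.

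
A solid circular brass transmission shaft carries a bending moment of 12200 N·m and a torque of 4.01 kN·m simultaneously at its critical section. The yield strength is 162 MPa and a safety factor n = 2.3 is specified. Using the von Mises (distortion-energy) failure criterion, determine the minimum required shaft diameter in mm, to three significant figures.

d = 122 mm

σ_allow = σ_y/n = 162/2.3 = 70.43 MPa.
For a solid shaft σ_b = 32M/(πd³) and τ = 16T/(πd³), so the von Mises stress is σ' = (16/πd³)·√(4M²+3T²).
√(4M²+3T²) = √(4×(1.220×10^7)² + 3×(4.010×10^6)²) = 2.537×10^7 N·mm.
d³ = 16×2.537×10^7/(π×70.43) = 1.834×10^6 mm³.
d = 122.4 mm.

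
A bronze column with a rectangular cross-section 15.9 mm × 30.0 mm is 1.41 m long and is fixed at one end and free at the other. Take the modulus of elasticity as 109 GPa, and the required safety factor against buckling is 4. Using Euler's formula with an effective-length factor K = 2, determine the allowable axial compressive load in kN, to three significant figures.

P_allow = 0.340 kN

Buckling occurs about the weak axis: I_min = h·b³/12 = 30.0×15.9³/12 = 10050 mm⁴ (b = 15.9 mm is the smaller dimension).
Effective length L_e = KL = 2×1.41 m = 2820 mm.
Euler critical load P_cr = π²EI/L_e² = π²×109000×10050/2820² = 1359 N.
P_allow = P_cr/n = 1359/4 = 339.9 N.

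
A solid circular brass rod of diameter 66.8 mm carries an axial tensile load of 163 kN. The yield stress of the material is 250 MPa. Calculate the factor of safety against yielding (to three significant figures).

A = πd²/4 = 3505 mm².
σ = F/A = 163000/3505 = 46.51 MPa.
n = 250/46.51 = 5.375.

n = 5.38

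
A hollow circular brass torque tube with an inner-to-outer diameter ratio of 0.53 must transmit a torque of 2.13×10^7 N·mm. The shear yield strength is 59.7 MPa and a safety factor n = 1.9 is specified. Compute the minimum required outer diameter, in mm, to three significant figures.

d_o = 155 mm

τ_allow = 59.7/1.9 = 31.42 MPa.
For a hollow shaft τ = 16T/[πd_o³(1−k⁴)] with k = 0.53, so 1−k⁴ = 0.9211.
d_o³ = 16T/[π τ_allow (1−k⁴)] = 16×2.1300×10^7/(π×31.42×0.9211) = 3.748×10^6 mm³.
d_o = 155.3 mm.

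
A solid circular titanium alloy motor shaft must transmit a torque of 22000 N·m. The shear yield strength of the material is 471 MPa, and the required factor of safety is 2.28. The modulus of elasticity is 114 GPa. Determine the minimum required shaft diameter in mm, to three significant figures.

d = 81.6 mm

Allowable shear stress τ_allow = 471/2.28 = 206.6 MPa.
For a solid shaft τ = 16T/(πd³), so d³ = 16T/(π τ_allow) = 16×2.2000×10^7/(π×206.6) = 542400 mm³.
d = (542400)^(1/3) = 81.55 mm.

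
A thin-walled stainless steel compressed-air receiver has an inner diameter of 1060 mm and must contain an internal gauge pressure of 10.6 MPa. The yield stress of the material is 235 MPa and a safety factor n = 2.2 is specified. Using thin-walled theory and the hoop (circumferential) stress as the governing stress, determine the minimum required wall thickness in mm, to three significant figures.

t = 52.6 mm

σ_allow = 235/2.2 = 106.8 MPa.
Hoop stress σ_h = pD/(2t), so t = pD/(2σ_allow) = 10.6×1060/(2×106.8) = 52.59 mm.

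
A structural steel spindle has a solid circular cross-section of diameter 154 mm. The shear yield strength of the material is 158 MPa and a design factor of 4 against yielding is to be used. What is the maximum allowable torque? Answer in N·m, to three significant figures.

T_allow = 28300 N·m

τ_allow = 158/4 = 39.50 MPa.
For a solid shaft T_allow = τ_allow·πd³/16; πd³/16 = π×154³/16 = 717100 mm³.
T_allow = 39.50×717100 = 2.833×10^7 N·mm = 28330 N·m.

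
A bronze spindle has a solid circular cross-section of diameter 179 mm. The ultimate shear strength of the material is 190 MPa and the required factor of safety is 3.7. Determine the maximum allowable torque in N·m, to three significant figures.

T_allow = 57800 N·m

τ_allow = 190/3.7 = 51.35 MPa.
For a solid shaft T_allow = τ_allow·πd³/16; πd³/16 = π×179³/16 = 1.126×10^6 mm³.
T_allow = 51.35×1.126×10^6 = 5.783×10^7 N·mm = 57830 N·m.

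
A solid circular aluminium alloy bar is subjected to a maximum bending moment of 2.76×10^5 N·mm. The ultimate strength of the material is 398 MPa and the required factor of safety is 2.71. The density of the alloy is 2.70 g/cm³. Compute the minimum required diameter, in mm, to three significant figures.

d = 26.8 mm

σ_allow = 398/2.71 = 146.9 MPa.
For a solid circular section σ = 32M/(πd³), so d³ = 32M/(π σ_allow) = 32×276000/(π×146.9) = 19140 mm³.
d = 26.75 mm.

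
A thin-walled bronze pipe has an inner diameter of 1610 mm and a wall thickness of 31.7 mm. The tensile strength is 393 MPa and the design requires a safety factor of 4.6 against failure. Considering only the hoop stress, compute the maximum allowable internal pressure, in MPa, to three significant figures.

σ_allow = 393/4.6 = 85.43 MPa.
σ_h = pD/(2t) → p_allow = 2σ_allow t/D = 2×85.43×31.7/1610 = 3.364 MPa.

p_allow = 3.36 MPa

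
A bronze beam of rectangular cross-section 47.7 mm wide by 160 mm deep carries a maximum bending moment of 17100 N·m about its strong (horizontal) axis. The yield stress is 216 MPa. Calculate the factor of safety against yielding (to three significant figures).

Section modulus S = bh²/6 = 47.7×160²/6 = 203500 mm³.
σ = M/S = 1.7100×10^7/203500 = 84.02 MPa.
n = 216/84.02 = 2.571.

n = 2.57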